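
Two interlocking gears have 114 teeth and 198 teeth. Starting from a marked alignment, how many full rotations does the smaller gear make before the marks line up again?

33 rotations

The first common completion time is the LCM of the periods.
114 = 2 × 3 × 19
198 = 2 × 3^2 × 11
LCM(114, 198) = 2 × 3^2 × 11 × 19 = 3762.
Rotations for period 114: 3762 / 114 = 33.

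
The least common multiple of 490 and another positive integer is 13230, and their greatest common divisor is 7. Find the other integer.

gcd × lcm = product of the two integers, so the other integer is (7 × 13230) / 490 = 189.

189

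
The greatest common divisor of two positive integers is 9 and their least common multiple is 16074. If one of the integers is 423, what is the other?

342

For two integers, gcd × lcm = product, so the other is (9 × 16074) / 423 = 144666 / 423 = 342.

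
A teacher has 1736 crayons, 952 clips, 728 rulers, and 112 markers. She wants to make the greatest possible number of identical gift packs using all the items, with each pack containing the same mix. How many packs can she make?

The pack count must divide each quantity, so the greatest is gcd(1736, 952, 728, 112).
1736 = 2^3 × 7 × 31
952 = 2^3 × 7 × 17
728 = 2^3 × 7 × 13
112 = 2^4 × 7
gcd(1736, 952, 728, 112) = 2^3 × 7 = 56.

56 packs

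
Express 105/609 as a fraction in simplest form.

5/29

105 = 3 × 5 × 7
609 = 3 × 7 × 29
gcd(105, 609) = 3 × 7 = 21.
Divide numerator and denominator by 21: 105/609 = 5/29.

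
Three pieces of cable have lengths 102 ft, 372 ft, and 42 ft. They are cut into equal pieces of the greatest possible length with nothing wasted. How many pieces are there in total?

Piece length = gcd(102, 372, 42).
102 = 2 × 3 × 17
372 = 2^2 × 3 × 31
42 = 2 × 3 × 7
gcd(102, 372, 42) = 2 × 3 = 6.
Total pieces = 102/6 + 372/6 + 42/6 = 17 + 62 + 7 = 86.

86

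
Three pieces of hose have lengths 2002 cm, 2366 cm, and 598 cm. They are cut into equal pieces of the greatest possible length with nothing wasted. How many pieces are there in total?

191

Piece length = gcd(2002, 2366, 598).
2002 = 2 × 7 × 11 × 13
2366 = 2 × 7 × 13^2
598 = 2 × 13 × 23
gcd(2002, 2366, 598) = 2 × 13 = 26.
Total pieces = 2002/26 + 2366/26 + 598/26 = 77 + 91 + 23 = 191.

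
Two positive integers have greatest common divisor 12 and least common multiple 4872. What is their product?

58464

For any two positive integers, gcd × lcm = product = 12 × 4872 = 58464.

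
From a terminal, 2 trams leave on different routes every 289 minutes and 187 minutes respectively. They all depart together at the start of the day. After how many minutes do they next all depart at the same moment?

3179 minutes

The first simultaneous occurrence is after LCM of the individual periods.
289 = 17^2
187 = 11 × 17
LCM(289, 187) = 11 × 17^2 = 3179.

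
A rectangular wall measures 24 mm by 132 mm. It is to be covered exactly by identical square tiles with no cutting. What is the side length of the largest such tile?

The tile side must divide both 24 and 132, so the largest is their gcd.
24 = 2^3 × 3
132 = 2^2 × 3 × 11
gcd(24, 132) = 2^2 × 3 = 12.

12 mm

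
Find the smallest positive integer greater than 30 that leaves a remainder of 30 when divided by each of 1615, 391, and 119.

N − 30 must be a common multiple of 1615, 391, and 119.
1615 = 5 × 17 × 19
391 = 17 × 23
119 = 7 × 17
LCM(1615, 391, 119) = 5 × 7 × 17 × 19 × 23 = 260015.
Smallest N > 30 is LCM + 30 = 260015 + 30 = 260045.

260045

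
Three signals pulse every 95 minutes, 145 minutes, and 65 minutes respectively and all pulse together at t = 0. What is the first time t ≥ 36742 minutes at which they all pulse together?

Joint pulses occur at multiples of LCM(95, 145, 65).
95 = 5 × 19
145 = 5 × 29
65 = 5 × 13
LCM(95, 145, 65) = 5 × 13 × 19 × 29 = 35815.
Smallest multiple of 35815 that is ≥ 36742: ⌈36742/35815⌉ × 35815 = 2 × 35815 = 71630.

71630 minutes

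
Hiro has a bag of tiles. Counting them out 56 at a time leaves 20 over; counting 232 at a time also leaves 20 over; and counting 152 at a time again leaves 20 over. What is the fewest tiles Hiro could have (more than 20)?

N − 20 must be a common multiple of 56, 232, and 152.
56 = 2^3 × 7
232 = 2^3 × 29
152 = 2^3 × 19
LCM(56, 232, 152) = 2^3 × 7 × 19 × 29 = 30856.
Smallest N > 20 is LCM + 20 = 30856 + 20 = 30876.

30876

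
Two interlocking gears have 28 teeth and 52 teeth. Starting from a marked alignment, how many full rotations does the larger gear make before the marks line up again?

7 rotations

The first common completion time is the LCM of the periods.
28 = 2^2 × 7
52 = 2^2 × 13
LCM(28, 52) = 2^2 × 7 × 13 = 364.
Rotations for period 52: 364 / 52 = 7.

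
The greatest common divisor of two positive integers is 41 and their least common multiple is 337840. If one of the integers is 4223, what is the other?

For two integers, gcd × lcm = product, so the other is (41 × 337840) / 4223 = 13851440 / 4223 = 3280.

3280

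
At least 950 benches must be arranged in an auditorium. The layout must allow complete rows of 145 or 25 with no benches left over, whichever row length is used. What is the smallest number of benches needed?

The number of benches must be a common multiple of 145 and 25, so a multiple of their LCM.
145 = 5 × 29
25 = 5^2
LCM(145, 25) = 5^2 × 29 = 725.
Smallest multiple of 725 that is ≥ 950: ⌈950/725⌉ × 725 = 2 × 725 = 1450.

1450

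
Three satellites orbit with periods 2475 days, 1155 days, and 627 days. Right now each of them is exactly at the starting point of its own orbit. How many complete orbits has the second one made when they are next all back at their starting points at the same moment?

285 orbits

They are all back at their starting positions together after one LCM of the periods.
2475 = 3^2 × 5^2 × 11
1155 = 3 × 5 × 7 × 11
627 = 3 × 11 × 19
LCM(2475, 1155, 627) = 3^2 × 5^2 × 7 × 11 × 19 = 329175.
Orbits for period 1155: 329175 / 1155 = 285.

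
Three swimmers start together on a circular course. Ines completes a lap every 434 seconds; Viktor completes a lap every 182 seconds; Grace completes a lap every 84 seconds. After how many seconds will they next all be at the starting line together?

We need the least common multiple of the intervals.
434 = 2 × 7 × 31
182 = 2 × 7 × 13
84 = 2^2 × 3 × 7
LCM(434, 182, 84) = 2^2 × 3 × 7 × 13 × 31 = 33852.

33852 seconds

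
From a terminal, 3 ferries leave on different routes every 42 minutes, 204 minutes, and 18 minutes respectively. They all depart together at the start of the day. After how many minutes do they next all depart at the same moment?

4284 minutes

We need the least common multiple of the intervals.
42 = 2 × 3 × 7
204 = 2^2 × 3 × 17
18 = 2 × 3^2
LCM(42, 204, 18) = 2^2 × 3^2 × 7 × 17 = 4284.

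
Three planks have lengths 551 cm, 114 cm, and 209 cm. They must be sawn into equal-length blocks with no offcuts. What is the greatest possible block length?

19 cm

This is the greatest common divisor of 551, 114, and 209.
551 = 19 × 29
114 = 2 × 3 × 19
209 = 11 × 19
gcd(551, 114, 209) = 19.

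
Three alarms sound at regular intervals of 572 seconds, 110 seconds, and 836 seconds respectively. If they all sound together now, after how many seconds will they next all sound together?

54340 seconds

The first simultaneous occurrence is after LCM of the individual periods.
572 = 2^2 × 11 × 13
110 = 2 × 5 × 11
836 = 2^2 × 11 × 19
LCM(572, 110, 836) = 2^2 × 5 × 11 × 13 × 19 = 54340.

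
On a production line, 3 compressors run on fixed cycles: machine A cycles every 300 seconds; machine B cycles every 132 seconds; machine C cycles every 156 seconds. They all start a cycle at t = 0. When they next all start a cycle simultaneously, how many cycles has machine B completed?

All finish a whole number of cycles simultaneously at t = LCM of the periods.
300 = 2^2 × 3 × 5^2
132 = 2^2 × 3 × 11
156 = 2^2 × 3 × 13
LCM(300, 132, 156) = 2^2 × 3 × 5^2 × 11 × 13 = 42900.
Cycles for period 132: 42900 / 132 = 325.

325 cycles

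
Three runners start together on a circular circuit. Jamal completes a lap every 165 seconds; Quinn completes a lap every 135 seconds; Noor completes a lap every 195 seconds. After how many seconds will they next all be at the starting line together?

19305 seconds

They coincide at every common multiple of the periods; the first is the LCM.
165 = 3 × 5 × 11
135 = 3^3 × 5
195 = 3 × 5 × 13
LCM(165, 135, 195) = 3^3 × 5 × 11 × 13 = 19305.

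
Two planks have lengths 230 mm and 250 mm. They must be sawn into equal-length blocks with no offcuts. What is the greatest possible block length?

10 mm

This is the greatest common divisor of 230 and 250.
230 = 2 × 5 × 23
250 = 2 × 5^3
gcd(230, 250) = 2 × 5 = 10.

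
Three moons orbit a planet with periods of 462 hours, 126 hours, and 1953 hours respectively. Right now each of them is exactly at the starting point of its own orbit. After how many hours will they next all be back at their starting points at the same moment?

The first simultaneous occurrence is after LCM of the individual periods.
462 = 2 × 3 × 7 × 11
126 = 2 × 3^2 × 7
1953 = 3^2 × 7 × 31
LCM(462, 126, 1953) = 2 × 3^2 × 7 × 11 × 31 = 42966.

42966 hours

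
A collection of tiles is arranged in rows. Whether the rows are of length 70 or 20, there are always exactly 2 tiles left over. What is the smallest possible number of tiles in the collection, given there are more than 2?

N − 2 must be a common multiple of 70 and 20.
70 = 2 × 5 × 7
20 = 2^2 × 5
LCM(70, 20) = 2^2 × 5 × 7 = 140.
Smallest N > 2 is LCM + 2 = 140 + 2 = 142.

142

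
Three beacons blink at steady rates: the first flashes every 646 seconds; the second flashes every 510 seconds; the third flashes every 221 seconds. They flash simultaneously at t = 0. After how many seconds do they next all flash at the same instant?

We need the least common multiple of the intervals.
646 = 2 × 17 × 19
510 = 2 × 3 × 5 × 17
221 = 13 × 17
LCM(646, 510, 221) = 2 × 3 × 5 × 13 × 17 × 19 = 125970.

125970 seconds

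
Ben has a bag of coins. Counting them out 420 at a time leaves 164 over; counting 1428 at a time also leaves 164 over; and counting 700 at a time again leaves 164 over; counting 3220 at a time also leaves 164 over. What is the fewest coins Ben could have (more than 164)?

821264

N − 164 must be a common multiple of 420, 1428, 700, and 3220.
420 = 2^2 × 3 × 5 × 7
1428 = 2^2 × 3 × 7 × 17
700 = 2^2 × 5^2 × 7
3220 = 2^2 × 5 × 7 × 23
LCM(420, 1428, 700, 3220) = 2^2 × 3 × 5^2 × 7 × 17 × 23 = 821100.
Smallest N > 164 is LCM + 164 = 821100 + 164 = 821264.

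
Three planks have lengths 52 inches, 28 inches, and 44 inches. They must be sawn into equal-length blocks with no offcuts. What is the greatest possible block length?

This is the greatest common divisor of 52, 28, and 44.
52 = 2^2 × 13
28 = 2^2 × 7
44 = 2^2 × 11
gcd(52, 28, 44) = 2^2 = 4.

4 inches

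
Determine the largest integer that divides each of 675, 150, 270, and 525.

675 = 3^3 × 5^2
150 = 2 × 3 × 5^2
270 = 2 × 3^3 × 5
525 = 3 × 5^2 × 7
gcd(675, 150, 270, 525) = 3 × 5 = 15.

15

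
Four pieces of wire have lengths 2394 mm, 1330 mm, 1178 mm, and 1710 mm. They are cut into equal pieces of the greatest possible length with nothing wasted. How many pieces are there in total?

174

Piece length = gcd(2394, 1330, 1178, 1710).
2394 = 2 × 3^2 × 7 × 19
1330 = 2 × 5 × 7 × 19
1178 = 2 × 19 × 31
1710 = 2 × 3^2 × 5 × 19
gcd(2394, 1330, 1178, 1710) = 2 × 19 = 38.
Total pieces = 2394/38 + 1330/38 + 1178/38 + 1710/38 = 63 + 35 + 31 + 45 = 174.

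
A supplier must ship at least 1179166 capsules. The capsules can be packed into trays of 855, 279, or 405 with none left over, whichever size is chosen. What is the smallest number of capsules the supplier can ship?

1192725

The number of capsules must be a common multiple of 855, 279, and 405, so a multiple of their LCM.
855 = 3^2 × 5 × 19
279 = 3^2 × 31
405 = 3^4 × 5
LCM(855, 279, 405) = 3^4 × 5 × 19 × 31 = 238545.
Smallest multiple of 238545 that is ≥ 1179166: ⌈1179166/238545⌉ × 238545 = 5 × 238545 = 1192725.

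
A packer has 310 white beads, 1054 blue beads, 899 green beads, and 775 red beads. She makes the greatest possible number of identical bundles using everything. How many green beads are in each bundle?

29

Number of bundles = gcd(310, 1054, 899, 775).
310 = 2 × 5 × 31
1054 = 2 × 17 × 31
899 = 29 × 31
775 = 5^2 × 31
gcd(310, 1054, 899, 775) = 31.
green beads per bundle = 899 / 31 = 29.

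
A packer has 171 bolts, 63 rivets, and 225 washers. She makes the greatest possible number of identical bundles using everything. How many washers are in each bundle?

25

Number of bundles = gcd(171, 63, 225).
171 = 3^2 × 19
63 = 3^2 × 7
225 = 3^2 × 5^2
gcd(171, 63, 225) = 3^2 = 9.
washers per bundle = 225 / 9 = 25.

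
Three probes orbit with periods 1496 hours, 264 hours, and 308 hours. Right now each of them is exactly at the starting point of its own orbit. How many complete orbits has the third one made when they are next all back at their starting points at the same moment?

102 orbits

The first common completion time is the LCM of the periods.
1496 = 2^3 × 11 × 17
264 = 2^3 × 3 × 11
308 = 2^2 × 7 × 11
LCM(1496, 264, 308) = 2^3 × 3 × 7 × 11 × 17 = 31416.
Orbits for period 308: 31416 / 308 = 102.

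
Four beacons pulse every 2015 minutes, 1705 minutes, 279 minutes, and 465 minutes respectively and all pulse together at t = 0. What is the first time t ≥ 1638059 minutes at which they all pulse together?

1795365 minutes

Joint pulses occur at multiples of LCM(2015, 1705, 279, 465).
2015 = 5 × 13 × 31
1705 = 5 × 11 × 31
279 = 3^2 × 31
465 = 3 × 5 × 31
LCM(2015, 1705, 279, 465) = 3^2 × 5 × 11 × 13 × 31 = 199485.
Smallest multiple of 199485 that is ≥ 1638059: ⌈1638059/199485⌉ × 199485 = 9 × 199485 = 1795365.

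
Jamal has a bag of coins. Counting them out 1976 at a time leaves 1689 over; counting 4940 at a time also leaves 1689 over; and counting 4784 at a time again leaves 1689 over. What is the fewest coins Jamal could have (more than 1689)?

456169

N − 1689 must be a common multiple of 1976, 4940, and 4784.
1976 = 2^3 × 13 × 19
4940 = 2^2 × 5 × 13 × 19
4784 = 2^4 × 13 × 23
LCM(1976, 4940, 4784) = 2^4 × 5 × 13 × 19 × 23 = 454480.
Smallest N > 1689 is LCM + 1689 = 454480 + 1689 = 456169.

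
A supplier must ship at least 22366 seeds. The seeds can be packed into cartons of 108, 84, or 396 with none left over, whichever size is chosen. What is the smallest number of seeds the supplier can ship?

The number of seeds must be a common multiple of 108, 84, and 396, so a multiple of their LCM.
108 = 2^2 × 3^3
84 = 2^2 × 3 × 7
396 = 2^2 × 3^2 × 11
LCM(108, 84, 396) = 2^2 × 3^3 × 7 × 11 = 8316.
Smallest multiple of 8316 that is ≥ 22366: ⌈22366/8316⌉ × 8316 = 3 × 8316 = 24948.

24948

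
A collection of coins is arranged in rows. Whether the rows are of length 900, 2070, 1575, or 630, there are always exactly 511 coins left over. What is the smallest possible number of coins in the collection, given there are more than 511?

145411

N − 511 must be a common multiple of 900, 2070, 1575, and 630.
900 = 2^2 × 3^2 × 5^2
2070 = 2 × 3^2 × 5 × 23
1575 = 3^2 × 5^2 × 7
630 = 2 × 3^2 × 5 × 7
LCM(900, 2070, 1575, 630) = 2^2 × 3^2 × 5^2 × 7 × 23 = 144900.
Smallest N > 511 is LCM + 511 = 144900 + 511 = 145411.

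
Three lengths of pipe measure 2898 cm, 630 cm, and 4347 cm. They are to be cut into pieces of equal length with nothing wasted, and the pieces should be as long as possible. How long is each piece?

Each piece length must divide every original length, so the longest possible is gcd(2898, 630, 4347).
2898 = 2 × 3^2 × 7 × 23
630 = 2 × 3^2 × 5 × 7
4347 = 3^3 × 7 × 23
gcd(2898, 630, 4347) = 3^2 × 7 = 63.

63 cm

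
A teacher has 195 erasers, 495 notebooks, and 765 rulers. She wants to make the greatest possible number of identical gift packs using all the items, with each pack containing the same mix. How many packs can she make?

The pack count must divide each quantity, so the greatest is gcd(195, 495, 765).
195 = 3 × 5 × 13
495 = 3^2 × 5 × 11
765 = 3^2 × 5 × 17
gcd(195, 495, 765) = 3 × 5 = 15.

15 packs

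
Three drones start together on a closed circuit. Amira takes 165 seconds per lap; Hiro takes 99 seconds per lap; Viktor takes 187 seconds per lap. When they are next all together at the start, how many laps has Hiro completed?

The first common completion time is the LCM of the periods.
165 = 3 × 5 × 11
99 = 3^2 × 11
187 = 11 × 17
LCM(165, 99, 187) = 3^2 × 5 × 11 × 17 = 8415.
Laps for period 99: 8415 / 99 = 85.

85 laps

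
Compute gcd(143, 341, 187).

11

143 = 11 × 13
341 = 11 × 31
187 = 11 × 17
gcd(143, 341, 187) = 11.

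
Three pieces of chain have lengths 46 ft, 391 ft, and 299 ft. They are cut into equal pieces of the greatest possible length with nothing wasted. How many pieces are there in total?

Piece length = gcd(46, 391, 299).
46 = 2 × 23
391 = 17 × 23
299 = 13 × 23
gcd(46, 391, 299) = 23.
Total pieces = 46/23 + 391/23 + 299/23 = 2 + 17 + 13 = 32.

32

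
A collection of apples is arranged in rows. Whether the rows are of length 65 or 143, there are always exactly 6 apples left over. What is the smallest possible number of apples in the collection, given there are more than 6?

721

N − 6 must be a common multiple of 65 and 143.
65 = 5 × 13
143 = 11 × 13
LCM(65, 143) = 5 × 11 × 13 = 715.
Smallest N > 6 is LCM + 6 = 715 + 6 = 721.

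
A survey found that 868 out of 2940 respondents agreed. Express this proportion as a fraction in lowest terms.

868 = 2^2 × 7 × 31
2940 = 2^2 × 3 × 5 × 7^2
gcd(868, 2940) = 2^2 × 7 = 28.
Divide numerator and denominator by 28: 868/2940 = 31/105.

31/105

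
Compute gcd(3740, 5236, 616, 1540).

44

3740 = 2^2 × 5 × 11 × 17
5236 = 2^2 × 7 × 11 × 17
616 = 2^3 × 7 × 11
1540 = 2^2 × 5 × 7 × 11
gcd(3740, 5236, 616, 1540) = 2^2 × 11 = 44.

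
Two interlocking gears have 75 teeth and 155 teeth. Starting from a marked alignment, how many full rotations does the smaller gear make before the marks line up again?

The first common completion time is the LCM of the periods.
75 = 3 × 5^2
155 = 5 × 31
LCM(75, 155) = 3 × 5^2 × 31 = 2325.
Rotations for period 75: 2325 / 75 = 31.

31 rotations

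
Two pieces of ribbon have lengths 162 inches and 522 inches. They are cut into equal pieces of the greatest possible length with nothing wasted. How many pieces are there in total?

Piece length = gcd(162, 522).
162 = 2 × 3^4
522 = 2 × 3^2 × 29
gcd(162, 522) = 2 × 3^2 = 18.
Total pieces = 162/18 + 522/18 = 9 + 29 = 38.

38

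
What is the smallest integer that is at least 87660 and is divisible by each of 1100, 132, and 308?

The integer must be a common multiple of 1100, 132, and 308, so a multiple of their LCM.
1100 = 2^2 × 5^2 × 11
132 = 2^2 × 3 × 11
308 = 2^2 × 7 × 11
LCM(1100, 132, 308) = 2^2 × 3 × 5^2 × 7 × 11 = 23100.
Smallest multiple of 23100 that is ≥ 87660: ⌈87660/23100⌉ × 23100 = 4 × 23100 = 92400.

92400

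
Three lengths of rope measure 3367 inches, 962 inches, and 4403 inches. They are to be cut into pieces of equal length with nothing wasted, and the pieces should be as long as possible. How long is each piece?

37 inches

Each piece length must divide every original length, so the longest possible is gcd(3367, 962, 4403).
3367 = 7 × 13 × 37
962 = 2 × 13 × 37
4403 = 7 × 17 × 37
gcd(3367, 962, 4403) = 37.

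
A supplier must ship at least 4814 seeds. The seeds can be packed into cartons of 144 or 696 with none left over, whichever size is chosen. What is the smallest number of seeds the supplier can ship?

The number of seeds must be a common multiple of 144 and 696, so a multiple of their LCM.
144 = 2^4 × 3^2
696 = 2^3 × 3 × 29
LCM(144, 696) = 2^4 × 3^2 × 29 = 4176.
Smallest multiple of 4176 that is ≥ 4814: ⌈4814/4176⌉ × 4176 = 2 × 4176 = 8352.

8352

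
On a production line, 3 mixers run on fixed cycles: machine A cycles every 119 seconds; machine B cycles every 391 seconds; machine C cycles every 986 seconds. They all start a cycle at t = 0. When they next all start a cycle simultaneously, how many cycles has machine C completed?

161 cycles

They are all back at their starting positions together after one LCM of the periods.
119 = 7 × 17
391 = 17 × 23
986 = 2 × 17 × 29
LCM(119, 391, 986) = 2 × 7 × 17 × 23 × 29 = 158746.
Cycles for period 986: 158746 / 986 = 161.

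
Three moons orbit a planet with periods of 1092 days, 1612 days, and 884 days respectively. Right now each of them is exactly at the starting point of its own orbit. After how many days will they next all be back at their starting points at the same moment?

575484 days

We need the least common multiple of the intervals.
1092 = 2^2 × 3 × 7 × 13
1612 = 2^2 × 13 × 31
884 = 2^2 × 13 × 17
LCM(1092, 1612, 884) = 2^2 × 3 × 7 × 13 × 17 × 31 = 575484.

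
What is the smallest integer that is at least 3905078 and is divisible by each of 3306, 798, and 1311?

The integer must be a common multiple of 3306, 798, and 1311, so a multiple of their LCM.
3306 = 2 × 3 × 19 × 29
798 = 2 × 3 × 7 × 19
1311 = 3 × 19 × 23
LCM(3306, 798, 1311) = 2 × 3 × 7 × 19 × 23 × 29 = 532266.
Smallest multiple of 532266 that is ≥ 3905078: ⌈3905078/532266⌉ × 532266 = 8 × 532266 = 4258128.

4258128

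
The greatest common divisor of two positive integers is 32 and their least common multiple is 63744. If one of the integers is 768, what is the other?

For two integers, gcd × lcm = product, so the other is (32 × 63744) / 768 = 2039808 / 768 = 2656.

2656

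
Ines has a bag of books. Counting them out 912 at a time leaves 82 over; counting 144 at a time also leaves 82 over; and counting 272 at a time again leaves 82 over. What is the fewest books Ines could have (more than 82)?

46594

N − 82 must be a common multiple of 912, 144, and 272.
912 = 2^4 × 3 × 19
144 = 2^4 × 3^2
272 = 2^4 × 17
LCM(912, 144, 272) = 2^4 × 3^2 × 17 × 19 = 46512.
Smallest N > 82 is LCM + 82 = 46512 + 82 = 46594.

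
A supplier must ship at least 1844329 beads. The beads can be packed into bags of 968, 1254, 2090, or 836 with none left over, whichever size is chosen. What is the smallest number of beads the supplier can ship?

1931160

The number of beads must be a common multiple of 968, 1254, 2090, and 836, so a multiple of their LCM.
968 = 2^3 × 11^2
1254 = 2 × 3 × 11 × 19
2090 = 2 × 5 × 11 × 19
836 = 2^2 × 11 × 19
LCM(968, 1254, 2090, 836) = 2^3 × 3 × 5 × 11^2 × 19 = 275880.
Smallest multiple of 275880 that is ≥ 1844329: ⌈1844329/275880⌉ × 275880 = 7 × 275880 = 1931160.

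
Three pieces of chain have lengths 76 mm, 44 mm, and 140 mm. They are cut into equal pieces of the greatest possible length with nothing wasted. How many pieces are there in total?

Piece length = gcd(76, 44, 140).
76 = 2^2 × 19
44 = 2^2 × 11
140 = 2^2 × 5 × 7
gcd(76, 44, 140) = 2^2 = 4.
Total pieces = 76/4 + 44/4 + 140/4 = 19 + 11 + 35 = 65.

65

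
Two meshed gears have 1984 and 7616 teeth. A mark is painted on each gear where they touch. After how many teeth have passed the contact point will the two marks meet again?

They coincide at every common multiple of the periods; the first is the LCM.
1984 = 2^6 × 31
7616 = 2^6 × 7 × 17
LCM(1984, 7616) = 2^6 × 7 × 17 × 31 = 236096.

236096 teeth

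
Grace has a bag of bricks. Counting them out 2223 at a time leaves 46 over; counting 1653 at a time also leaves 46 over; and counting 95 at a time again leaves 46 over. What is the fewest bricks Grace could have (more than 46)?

322381

N − 46 must be a common multiple of 2223, 1653, and 95.
2223 = 3^2 × 13 × 19
1653 = 3 × 19 × 29
95 = 5 × 19
LCM(2223, 1653, 95) = 3^2 × 5 × 13 × 19 × 29 = 322335.
Smallest N > 46 is LCM + 46 = 322335 + 46 = 322381.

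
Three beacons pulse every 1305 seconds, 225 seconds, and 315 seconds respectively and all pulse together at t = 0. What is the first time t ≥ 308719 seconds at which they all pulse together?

Joint pulses occur at multiples of LCM(1305, 225, 315).
1305 = 3^2 × 5 × 29
225 = 3^2 × 5^2
315 = 3^2 × 5 × 7
LCM(1305, 225, 315) = 3^2 × 5^2 × 7 × 29 = 45675.
Smallest multiple of 45675 that is ≥ 308719: ⌈308719/45675⌉ × 45675 = 7 × 45675 = 319725.

319725 seconds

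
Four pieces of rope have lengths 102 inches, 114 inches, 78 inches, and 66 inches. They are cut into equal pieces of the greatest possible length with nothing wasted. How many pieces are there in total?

Piece length = gcd(102, 114, 78, 66).
102 = 2 × 3 × 17
114 = 2 × 3 × 19
78 = 2 × 3 × 13
66 = 2 × 3 × 11
gcd(102, 114, 78, 66) = 2 × 3 = 6.
Total pieces = 102/6 + 114/6 + 78/6 + 66/6 = 17 + 19 + 13 + 11 = 60.

60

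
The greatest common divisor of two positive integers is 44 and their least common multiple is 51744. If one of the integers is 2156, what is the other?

1056

For two integers, gcd × lcm = product, so the other is (44 × 51744) / 2156 = 2276736 / 2156 = 1056.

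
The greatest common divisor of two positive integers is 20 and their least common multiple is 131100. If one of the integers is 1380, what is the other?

For two integers, gcd × lcm = product, so the other is (20 × 131100) / 1380 = 2622000 / 1380 = 1900.

1900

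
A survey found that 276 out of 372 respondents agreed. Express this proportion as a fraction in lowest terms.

23/31

276 = 2^2 × 3 × 23
372 = 2^2 × 3 × 31
gcd(276, 372) = 2^2 × 3 = 12.
Divide numerator and denominator by 12: 276/372 = 23/31.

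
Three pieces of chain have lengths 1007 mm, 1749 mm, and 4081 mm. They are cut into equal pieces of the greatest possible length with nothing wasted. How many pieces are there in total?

Piece length = gcd(1007, 1749, 4081).
1007 = 19 × 53
1749 = 3 × 11 × 53
4081 = 7 × 11 × 53
gcd(1007, 1749, 4081) = 53.
Total pieces = 1007/53 + 1749/53 + 4081/53 = 19 + 33 + 77 = 129.

129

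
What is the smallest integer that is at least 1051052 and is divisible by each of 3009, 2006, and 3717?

1137402

The integer must be a common multiple of 3009, 2006, and 3717, so a multiple of their LCM.
3009 = 3 × 17 × 59
2006 = 2 × 17 × 59
3717 = 3^2 × 7 × 59
LCM(3009, 2006, 3717) = 2 × 3^2 × 7 × 17 × 59 = 126378.
Smallest multiple of 126378 that is ≥ 1051052: ⌈1051052/126378⌉ × 126378 = 9 × 126378 = 1137402.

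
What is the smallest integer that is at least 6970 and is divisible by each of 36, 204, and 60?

The integer must be a common multiple of 36, 204, and 60, so a multiple of their LCM.
36 = 2^2 × 3^2
204 = 2^2 × 3 × 17
60 = 2^2 × 3 × 5
LCM(36, 204, 60) = 2^2 × 3^2 × 5 × 17 = 3060.
Smallest multiple of 3060 that is ≥ 6970: ⌈6970/3060⌉ × 3060 = 3 × 3060 = 9180.

9180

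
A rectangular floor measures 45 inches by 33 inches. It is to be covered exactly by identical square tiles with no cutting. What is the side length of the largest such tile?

3 inches

The tile side must divide both 45 and 33, so the largest is their gcd.
45 = 3^2 × 5
33 = 3 × 11
gcd(45, 33) = 3.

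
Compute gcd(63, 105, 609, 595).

7

63 = 3^2 × 7
105 = 3 × 5 × 7
609 = 3 × 7 × 29
595 = 5 × 7 × 17
gcd(63, 105, 609, 595) = 7.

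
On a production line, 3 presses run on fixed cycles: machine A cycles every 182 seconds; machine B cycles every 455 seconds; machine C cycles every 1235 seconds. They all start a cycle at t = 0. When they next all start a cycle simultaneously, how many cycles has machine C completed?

They are all back at their starting positions together after one LCM of the periods.
182 = 2 × 7 × 13
455 = 5 × 7 × 13
1235 = 5 × 13 × 19
LCM(182, 455, 1235) = 2 × 5 × 7 × 13 × 19 = 17290.
Cycles for period 1235: 17290 / 1235 = 14.

14 cycles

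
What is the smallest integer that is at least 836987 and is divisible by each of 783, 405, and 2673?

1162755

The integer must be a common multiple of 783, 405, and 2673, so a multiple of their LCM.
783 = 3^3 × 29
405 = 3^4 × 5
2673 = 3^5 × 11
LCM(783, 405, 2673) = 3^5 × 5 × 11 × 29 = 387585.
Smallest multiple of 387585 that is ≥ 836987: ⌈836987/387585⌉ × 387585 = 3 × 387585 = 1162755.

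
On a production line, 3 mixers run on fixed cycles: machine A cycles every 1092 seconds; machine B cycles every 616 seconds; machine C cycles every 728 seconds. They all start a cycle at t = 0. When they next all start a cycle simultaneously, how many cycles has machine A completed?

They are all back at their starting positions together after one LCM of the periods.
1092 = 2^2 × 3 × 7 × 13
616 = 2^3 × 7 × 11
728 = 2^3 × 7 × 13
LCM(1092, 616, 728) = 2^3 × 3 × 7 × 11 × 13 = 24024.
Cycles for period 1092: 24024 / 1092 = 22.

22 cycles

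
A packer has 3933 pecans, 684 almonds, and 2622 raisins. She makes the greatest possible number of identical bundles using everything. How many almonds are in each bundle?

12

Number of bundles = gcd(3933, 684, 2622).
3933 = 3^2 × 19 × 23
684 = 2^2 × 3^2 × 19
2622 = 2 × 3 × 19 × 23
gcd(3933, 684, 2622) = 3 × 19 = 57.
almonds per bundle = 684 / 57 = 12.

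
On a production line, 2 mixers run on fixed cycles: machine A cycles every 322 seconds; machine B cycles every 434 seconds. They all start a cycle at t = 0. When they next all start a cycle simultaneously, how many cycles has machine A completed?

31 cycles

They are all back at their starting positions together after one LCM of the periods.
322 = 2 × 7 × 23
434 = 2 × 7 × 31
LCM(322, 434) = 2 × 7 × 23 × 31 = 9982.
Cycles for period 322: 9982 / 322 = 31.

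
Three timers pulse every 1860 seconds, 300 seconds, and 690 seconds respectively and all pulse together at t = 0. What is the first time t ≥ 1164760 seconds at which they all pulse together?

1283400 seconds

Joint pulses occur at multiples of LCM(1860, 300, 690).
1860 = 2^2 × 3 × 5 × 31
300 = 2^2 × 3 × 5^2
690 = 2 × 3 × 5 × 23
LCM(1860, 300, 690) = 2^2 × 3 × 5^2 × 23 × 31 = 213900.
Smallest multiple of 213900 that is ≥ 1164760: ⌈1164760/213900⌉ × 213900 = 6 × 213900 = 1283400.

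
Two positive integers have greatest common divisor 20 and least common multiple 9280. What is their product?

185600

For any two positive integers, gcd × lcm = product = 20 × 9280 = 185600.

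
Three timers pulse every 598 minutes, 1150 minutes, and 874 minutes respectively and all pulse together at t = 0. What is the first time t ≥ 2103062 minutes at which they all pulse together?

2272400 minutes

Joint pulses occur at multiples of LCM(598, 1150, 874).
598 = 2 × 13 × 23
1150 = 2 × 5^2 × 23
874 = 2 × 19 × 23
LCM(598, 1150, 874) = 2 × 5^2 × 13 × 19 × 23 = 284050.
Smallest multiple of 284050 that is ≥ 2103062: ⌈2103062/284050⌉ × 284050 = 8 × 284050 = 2272400.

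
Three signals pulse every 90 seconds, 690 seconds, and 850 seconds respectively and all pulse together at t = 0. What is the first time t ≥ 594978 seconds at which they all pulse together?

703800 seconds

Joint pulses occur at multiples of LCM(90, 690, 850).
90 = 2 × 3^2 × 5
690 = 2 × 3 × 5 × 23
850 = 2 × 5^2 × 17
LCM(90, 690, 850) = 2 × 3^2 × 5^2 × 17 × 23 = 175950.
Smallest multiple of 175950 that is ≥ 594978: ⌈594978/175950⌉ × 175950 = 4 × 175950 = 703800.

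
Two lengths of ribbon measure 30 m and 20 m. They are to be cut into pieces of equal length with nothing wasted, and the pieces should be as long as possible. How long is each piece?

10 m

Each piece length must divide every original length, so the longest possible is gcd(30, 20).
30 = 2 × 3 × 5
20 = 2^2 × 5
gcd(30, 20) = 2 × 5 = 10.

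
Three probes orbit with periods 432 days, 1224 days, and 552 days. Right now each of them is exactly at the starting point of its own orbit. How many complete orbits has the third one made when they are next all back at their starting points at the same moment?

They are all back at their starting positions together after one LCM of the periods.
432 = 2^4 × 3^3
1224 = 2^3 × 3^2 × 17
552 = 2^3 × 3 × 23
LCM(432, 1224, 552) = 2^4 × 3^3 × 17 × 23 = 168912.
Orbits for period 552: 168912 / 552 = 306.

306 orbits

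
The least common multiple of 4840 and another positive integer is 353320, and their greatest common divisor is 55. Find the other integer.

4015

gcd × lcm = product of the two integers, so the other integer is (55 × 353320) / 4840 = 4015.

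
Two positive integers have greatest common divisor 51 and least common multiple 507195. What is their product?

For any two positive integers, gcd × lcm = product = 51 × 507195 = 25866945.

25866945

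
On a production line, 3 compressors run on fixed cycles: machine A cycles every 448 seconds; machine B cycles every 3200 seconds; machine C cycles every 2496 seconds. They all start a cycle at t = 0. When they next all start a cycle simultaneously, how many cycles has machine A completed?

They are all back at their starting positions together after one LCM of the periods.
448 = 2^6 × 7
3200 = 2^7 × 5^2
2496 = 2^6 × 3 × 13
LCM(448, 3200, 2496) = 2^7 × 3 × 5^2 × 7 × 13 = 873600.
Cycles for period 448: 873600 / 448 = 1950.

1950 cycles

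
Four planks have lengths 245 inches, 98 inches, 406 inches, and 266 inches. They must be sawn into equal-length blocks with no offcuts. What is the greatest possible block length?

This is the greatest common divisor of 245, 98, 406, and 266.
245 = 5 × 7^2
98 = 2 × 7^2
406 = 2 × 7 × 29
266 = 2 × 7 × 19
gcd(245, 98, 406, 266) = 7.

7 inches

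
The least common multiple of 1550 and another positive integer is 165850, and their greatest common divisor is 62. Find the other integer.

6634

gcd × lcm = product of the two integers, so the other integer is (62 × 165850) / 1550 = 6634.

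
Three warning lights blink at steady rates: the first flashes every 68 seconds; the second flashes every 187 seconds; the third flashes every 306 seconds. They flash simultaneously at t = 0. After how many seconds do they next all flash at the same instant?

They coincide at every common multiple of the periods; the first is the LCM.
68 = 2^2 × 17
187 = 11 × 17
306 = 2 × 3^2 × 17
LCM(68, 187, 306) = 2^2 × 3^2 × 11 × 17 = 6732.

6732 seconds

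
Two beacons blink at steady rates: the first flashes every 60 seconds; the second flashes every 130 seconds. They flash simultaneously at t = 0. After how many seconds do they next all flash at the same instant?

780 seconds

We need the least common multiple of the intervals.
60 = 2^2 × 3 × 5
130 = 2 × 5 × 13
LCM(60, 130) = 2^2 × 3 × 5 × 13 = 780.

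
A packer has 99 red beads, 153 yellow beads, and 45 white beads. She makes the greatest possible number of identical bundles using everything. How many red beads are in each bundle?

Number of bundles = gcd(99, 153, 45).
99 = 3^2 × 11
153 = 3^2 × 17
45 = 3^2 × 5
gcd(99, 153, 45) = 3^2 = 9.
red beads per bundle = 99 / 9 = 11.

11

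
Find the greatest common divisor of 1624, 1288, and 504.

1624 = 2^3 × 7 × 29
1288 = 2^3 × 7 × 23
504 = 2^3 × 3^2 × 7
gcd(1624, 1288, 504) = 2^3 × 7 = 56.

56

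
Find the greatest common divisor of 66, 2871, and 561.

33

66 = 2 × 3 × 11
2871 = 3^2 × 11 × 29
561 = 3 × 11 × 17
gcd(66, 2871, 561) = 3 × 11 = 33.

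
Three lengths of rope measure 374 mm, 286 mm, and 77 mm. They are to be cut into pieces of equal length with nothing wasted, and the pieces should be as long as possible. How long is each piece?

Each piece length must divide every original length, so the longest possible is gcd(374, 286, 77).
374 = 2 × 11 × 17
286 = 2 × 11 × 13
77 = 7 × 11
gcd(374, 286, 77) = 11.

11 mm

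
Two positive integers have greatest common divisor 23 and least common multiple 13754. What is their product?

For any two positive integers, gcd × lcm = product = 23 × 13754 = 316342.

316342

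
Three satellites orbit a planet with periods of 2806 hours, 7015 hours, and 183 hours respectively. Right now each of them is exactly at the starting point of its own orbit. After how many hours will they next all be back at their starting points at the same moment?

42090 hours

The first simultaneous occurrence is after LCM of the individual periods.
2806 = 2 × 23 × 61
7015 = 5 × 23 × 61
183 = 3 × 61
LCM(2806, 7015, 183) = 2 × 3 × 5 × 23 × 61 = 42090.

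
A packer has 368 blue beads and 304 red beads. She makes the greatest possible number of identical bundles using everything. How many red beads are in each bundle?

19

Number of bundles = gcd(368, 304).
368 = 2^4 × 23
304 = 2^4 × 19
gcd(368, 304) = 2^4 = 16.
red beads per bundle = 304 / 16 = 19.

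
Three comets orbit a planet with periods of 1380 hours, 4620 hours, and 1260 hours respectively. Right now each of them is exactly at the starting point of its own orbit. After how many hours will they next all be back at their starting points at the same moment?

318780 hours

They coincide at every common multiple of the periods; the first is the LCM.
1380 = 2^2 × 3 × 5 × 23
4620 = 2^2 × 3 × 5 × 7 × 11
1260 = 2^2 × 3^2 × 5 × 7
LCM(1380, 4620, 1260) = 2^2 × 3^2 × 5 × 7 × 11 × 23 = 318780.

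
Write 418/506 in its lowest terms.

418 = 2 × 11 × 19
506 = 2 × 11 × 23
gcd(418, 506) = 2 × 11 = 22.
Divide numerator and denominator by 22: 418/506 = 19/23.

19/23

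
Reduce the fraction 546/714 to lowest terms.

13/17

546 = 2 × 3 × 7 × 13
714 = 2 × 3 × 7 × 17
gcd(546, 714) = 2 × 3 × 7 = 42.
Divide numerator and denominator by 42: 546/714 = 13/17.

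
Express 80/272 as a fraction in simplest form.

5/17

80 = 2^4 × 5
272 = 2^4 × 17
gcd(80, 272) = 2^4 = 16.
Divide numerator and denominator by 16: 80/272 = 5/17.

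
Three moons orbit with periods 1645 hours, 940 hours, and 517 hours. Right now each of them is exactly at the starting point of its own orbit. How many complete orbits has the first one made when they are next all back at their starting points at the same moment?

44 orbits

All finish a whole number of cycles simultaneously at t = LCM of the periods.
1645 = 5 × 7 × 47
940 = 2^2 × 5 × 47
517 = 11 × 47
LCM(1645, 940, 517) = 2^2 × 5 × 7 × 11 × 47 = 72380.
Orbits for period 1645: 72380 / 1645 = 44.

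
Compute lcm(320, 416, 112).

320 = 2^6 × 5
416 = 2^5 × 13
112 = 2^4 × 7
LCM(320, 416, 112) = 2^6 × 5 × 7 × 13 = 29120.

29120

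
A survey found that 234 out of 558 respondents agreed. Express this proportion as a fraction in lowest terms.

13/31

234 = 2 × 3^2 × 13
558 = 2 × 3^2 × 31
gcd(234, 558) = 2 × 3^2 = 18.
Divide numerator and denominator by 18: 234/558 = 13/31.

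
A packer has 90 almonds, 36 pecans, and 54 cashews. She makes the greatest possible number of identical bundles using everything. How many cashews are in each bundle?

3

Number of bundles = gcd(90, 36, 54).
90 = 2 × 3^2 × 5
36 = 2^2 × 3^2
54 = 2 × 3^3
gcd(90, 36, 54) = 2 × 3^2 = 18.
cashews per bundle = 54 / 18 = 3.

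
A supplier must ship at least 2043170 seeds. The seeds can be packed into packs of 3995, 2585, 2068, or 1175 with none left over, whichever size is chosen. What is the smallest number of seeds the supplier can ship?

2636700

The number of seeds must be a common multiple of 3995, 2585, 2068, and 1175, so a multiple of their LCM.
3995 = 5 × 17 × 47
2585 = 5 × 11 × 47
2068 = 2^2 × 11 × 47
1175 = 5^2 × 47
LCM(3995, 2585, 2068, 1175) = 2^2 × 5^2 × 11 × 17 × 47 = 878900.
Smallest multiple of 878900 that is ≥ 2043170: ⌈2043170/878900⌉ × 878900 = 3 × 878900 = 2636700.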